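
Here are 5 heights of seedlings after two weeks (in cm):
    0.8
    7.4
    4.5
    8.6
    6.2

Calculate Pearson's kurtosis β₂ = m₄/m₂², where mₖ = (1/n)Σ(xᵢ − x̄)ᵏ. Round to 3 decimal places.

2.195

x̄ = 5.5000
Σ(xᵢ − x̄)² = 36.8000 ⇒ m₂ = 7.36000
Σ(xᵢ − x̄)⁴ = 594.5924 ⇒ m₄ = 118.91848
m₂² = 54.16960
β₂ = m₄/m₂² = 118.91848 / 54.16960 ≈ 2.195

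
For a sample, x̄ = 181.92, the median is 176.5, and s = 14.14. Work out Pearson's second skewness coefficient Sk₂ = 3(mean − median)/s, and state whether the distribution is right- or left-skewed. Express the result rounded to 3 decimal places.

Sk₂ = 3(181.92 − 176.5) / 14.14 = 3 × 5.4200 / 14.14
    = 16.2600 / 14.14 ≈ 1.150
Sk₂ > 0 ⇒ mean > median ⇒ right-skewed (positive skew).

1.150, right-skewed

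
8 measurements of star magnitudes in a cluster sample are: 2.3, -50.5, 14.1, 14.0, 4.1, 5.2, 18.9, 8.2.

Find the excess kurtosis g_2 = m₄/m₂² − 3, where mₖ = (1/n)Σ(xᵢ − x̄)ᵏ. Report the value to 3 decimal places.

x̄ = 2.0375
Σ(xᵢ − x̄)² = 3385.4388 ⇒ m₂ = 423.17984
Σ(xᵢ − x̄)⁴ = 7742703.9904 ⇒ m₄ = 967837.99880
m₂² = 179081.18016
g_2 = m₄/m₂² − 3 = 5.40447 − 3 ≈ 2.404

2.404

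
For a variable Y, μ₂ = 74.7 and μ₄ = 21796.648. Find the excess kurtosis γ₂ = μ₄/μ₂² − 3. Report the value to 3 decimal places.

0.906

μ₂² = 74.7² = 5580.09000
μ₄/μ₂² = 21796.648 / 5580.09000 = 3.90615
γ₂ = 3.90615 − 3 ≈ 0.906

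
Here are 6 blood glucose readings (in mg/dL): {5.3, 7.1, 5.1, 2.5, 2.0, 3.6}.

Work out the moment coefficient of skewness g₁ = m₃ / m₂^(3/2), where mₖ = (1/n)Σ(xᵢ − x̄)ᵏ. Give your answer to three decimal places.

x̄ = (5.3 + 7.1 + 5.1 + 2.5 + 2.0 + 3.6) / 6 = 4.2667
deviations (xᵢ − x̄): 1.0333, 2.8333, 0.8333, -1.7667, -2.2667, -0.6667
Σ(xᵢ − x̄)² = 18.4933 ⇒ m₂ = 18.4933/6 = 3.08222
Σ(xᵢ − x̄)³ = 6.9716 ⇒ m₃ = 6.9716/6 = 1.16193
m₂^(3/2) = 3.08222^(1.5) = 5.41123
g₁ = m₃ / m₂^(3/2) = 1.16193 / 5.41123 ≈ 0.215

0.215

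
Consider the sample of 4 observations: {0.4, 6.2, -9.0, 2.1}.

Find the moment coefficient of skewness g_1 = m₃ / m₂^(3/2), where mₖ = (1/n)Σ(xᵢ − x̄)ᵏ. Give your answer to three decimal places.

-0.657

x̄ = (0.4 + 6.2 - 9.0 + 2.1) / 4 = -0.0750
deviations (xᵢ − x̄): 0.4750, 6.2750, -8.9250, 2.1750
Σ(xᵢ − x̄)² = 123.9875 ⇒ m₂ = 123.9875/4 = 30.99688
Σ(xᵢ − x̄)³ = -453.4481 ⇒ m₃ = -453.4481/4 = -113.36203
m₂^(3/2) = 30.99688^(1.5) = 172.57460
g_1 = m₃ / m₂^(3/2) = -113.36203 / 172.57460 ≈ -0.657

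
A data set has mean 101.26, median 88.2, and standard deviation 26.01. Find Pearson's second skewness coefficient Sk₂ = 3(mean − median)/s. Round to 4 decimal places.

1.5063

Sk₂ = 3(101.26 − 88.2) / 26.01 = 3 × 13.0600 / 26.01
    = 39.1800 / 26.01 ≈ 1.5063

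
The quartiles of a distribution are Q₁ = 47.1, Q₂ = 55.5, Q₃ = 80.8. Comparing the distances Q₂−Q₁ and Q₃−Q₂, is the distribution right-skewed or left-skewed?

Q₂ − Q₁ = 8.4;  Q₃ − Q₂ = 25.3
Q₃ − Q₂ > Q₂ − Q₁ ⇒ the upper half is more spread out ⇒ right-skewed.

right-skewed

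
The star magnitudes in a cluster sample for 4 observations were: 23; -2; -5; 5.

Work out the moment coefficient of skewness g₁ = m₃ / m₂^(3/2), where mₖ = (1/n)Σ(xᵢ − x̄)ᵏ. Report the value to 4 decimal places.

0.8044

x̄ = (23 - 2 - 5 + 5) / 4 = 5.2500
deviations (xᵢ − x̄): 17.7500, -7.2500, -10.2500, -0.2500
Σ(xᵢ − x̄)² = 472.7500 ⇒ m₂ = 472.7500/4 = 118.18750
Σ(xᵢ − x̄)³ = 4134.3750 ⇒ m₃ = 4134.3750/4 = 1033.59375
m₂^(3/2) = 118.18750^(1.5) = 1284.86447
g₁ = m₃ / m₂^(3/2) = 1033.59375 / 1284.86447 ≈ 0.8044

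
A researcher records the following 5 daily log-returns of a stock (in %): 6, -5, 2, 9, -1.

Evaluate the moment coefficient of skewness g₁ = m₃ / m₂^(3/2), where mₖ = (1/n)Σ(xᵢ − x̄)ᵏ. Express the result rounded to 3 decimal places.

x̄ = (6 - 5 + 2 + 9 - 1) / 5 = 2.2000
deviations (xᵢ − x̄): 3.8000, -7.2000, -0.2000, 6.8000, -3.2000
Σ(xᵢ − x̄)² = 122.8000 ⇒ m₂ = 122.8000/5 = 24.56000
Σ(xᵢ − x̄)³ = -36.7200 ⇒ m₃ = -36.7200/5 = -7.34400
m₂^(3/2) = 24.56000^(1.5) = 121.71456
g₁ = m₃ / m₂^(3/2) = -7.34400 / 121.71456 ≈ -0.060

-0.060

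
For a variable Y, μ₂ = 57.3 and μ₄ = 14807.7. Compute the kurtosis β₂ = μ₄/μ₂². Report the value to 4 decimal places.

4.5100

μ₂² = 57.3² = 3283.29000
μ₄/μ₂² = 14807.7 / 3283.29000 = 4.51002
β₂ ≈ 4.5100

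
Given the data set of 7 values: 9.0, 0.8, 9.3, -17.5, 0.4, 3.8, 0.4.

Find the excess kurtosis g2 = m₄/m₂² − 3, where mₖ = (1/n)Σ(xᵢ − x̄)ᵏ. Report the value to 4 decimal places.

0.7014

x̄ = 0.8857
Σ(xᵢ − x̄)² = 483.6486 ⇒ m₂ = 69.09265
Σ(xᵢ − x̄)⁴ = 123687.3492 ⇒ m₄ = 17669.62132
m₂² = 4773.79471
g2 = m₄/m₂² − 3 = 3.70138 − 3 ≈ 0.7014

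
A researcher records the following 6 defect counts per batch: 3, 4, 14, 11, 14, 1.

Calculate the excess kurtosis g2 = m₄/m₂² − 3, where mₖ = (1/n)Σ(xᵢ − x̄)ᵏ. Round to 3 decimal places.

x̄ = 7.8333
Σ(xᵢ − x̄)² = 170.8333 ⇒ m₂ = 28.47222
Σ(xᵢ − x̄)⁴ = 5934.8194 ⇒ m₄ = 989.13657
m₂² = 810.66744
g2 = m₄/m₂² − 3 = 1.22015 − 3 ≈ -1.780

-1.780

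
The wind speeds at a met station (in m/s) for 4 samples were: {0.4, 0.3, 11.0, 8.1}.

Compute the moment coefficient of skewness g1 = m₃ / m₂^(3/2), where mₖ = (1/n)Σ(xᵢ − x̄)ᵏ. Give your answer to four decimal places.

0.1384

x̄ = (0.4 + 0.3 + 11.0 + 8.1) / 4 = 4.9500
deviations (xᵢ − x̄): -4.5500, -4.6500, 6.0500, 3.1500
Σ(xᵢ − x̄)² = 88.8500 ⇒ m₂ = 88.8500/4 = 22.21250
Σ(xᵢ − x̄)³ = 57.9600 ⇒ m₃ = 57.9600/4 = 14.49000
m₂^(3/2) = 22.21250^(1.5) = 104.68782
g1 = m₃ / m₂^(3/2) = 14.49000 / 104.68782 ≈ 0.1384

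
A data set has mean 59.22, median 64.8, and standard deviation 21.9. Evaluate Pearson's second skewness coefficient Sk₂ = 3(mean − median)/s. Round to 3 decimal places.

-0.764

Sk₂ = 3(59.22 − 64.8) / 21.9 = 3 × -5.5800 / 21.9
    = -16.7400 / 21.9 ≈ -0.764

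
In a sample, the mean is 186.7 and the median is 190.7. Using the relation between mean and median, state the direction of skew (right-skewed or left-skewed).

mean − median = 186.7 − 190.7 = -4.0
mean < median ⇒ the longer tail is on the left ⇒ left-skewed (negatively skewed).

left-skewed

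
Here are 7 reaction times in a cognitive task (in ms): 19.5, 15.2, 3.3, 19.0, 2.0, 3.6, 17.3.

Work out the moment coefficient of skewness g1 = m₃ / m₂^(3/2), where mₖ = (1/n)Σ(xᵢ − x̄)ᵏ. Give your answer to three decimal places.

-0.216

x̄ = (19.5 + 15.2 + 3.3 + 19.0 + 2.0 + 3.6 + 17.3) / 7 = 11.4143
deviations (xᵢ − x̄): 8.0857, 3.7857, -8.1143, 7.5857, -9.4143, -7.8143, 5.8857
Σ(xᵢ − x̄)² = 387.4286 ⇒ m₂ = 387.4286/7 = 55.34694
Σ(xᵢ − x̄)³ = -622.5131 ⇒ m₃ = -622.5131/7 = -88.93044
m₂^(3/2) = 55.34694^(1.5) = 411.75645
g1 = m₃ / m₂^(3/2) = -88.93044 / 411.75645 ≈ -0.216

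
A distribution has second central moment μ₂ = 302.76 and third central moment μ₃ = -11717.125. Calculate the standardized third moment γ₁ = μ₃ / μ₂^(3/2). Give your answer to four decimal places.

σ = √μ₂ = √302.76 = 17.40000
σ³ = μ₂^(3/2) = 5268.02400
γ₁ = μ₃/σ³ = -11717.125 / 5268.02400 ≈ -2.2242

-2.2242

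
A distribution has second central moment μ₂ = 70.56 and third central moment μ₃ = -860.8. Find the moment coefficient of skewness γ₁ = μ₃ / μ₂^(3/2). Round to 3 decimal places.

σ = √μ₂ = √70.56 = 8.40000
σ³ = μ₂^(3/2) = 592.70400
γ₁ = μ₃/σ³ = -860.8 / 592.70400 ≈ -1.452

-1.452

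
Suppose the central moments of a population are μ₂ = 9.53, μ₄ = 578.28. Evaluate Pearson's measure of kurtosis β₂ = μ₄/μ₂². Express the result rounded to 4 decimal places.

6.3673

μ₂² = 9.53² = 90.82090
μ₄/μ₂² = 578.28 / 90.82090 = 6.36726
β₂ ≈ 6.3673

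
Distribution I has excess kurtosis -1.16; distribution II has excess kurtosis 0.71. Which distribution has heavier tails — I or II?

II

Higher excess kurtosis ⇒ heavier tails relative to the normal distribution.
-1.16 vs 0.71: the larger is 0.71, so II has heavier tails. (II is leptokurtic — heavier-than-normal tails; the other is platykurtic.)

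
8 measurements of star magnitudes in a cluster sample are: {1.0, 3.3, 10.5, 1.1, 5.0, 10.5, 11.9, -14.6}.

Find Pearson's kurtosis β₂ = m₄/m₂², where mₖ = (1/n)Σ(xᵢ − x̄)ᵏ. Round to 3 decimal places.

3.650

x̄ = 3.5875
Σ(xᵢ − x̄)² = 510.4088 ⇒ m₂ = 63.80109
Σ(xᵢ − x̄)⁴ = 118846.7699 ⇒ m₄ = 14855.84623
m₂² = 4070.57956
β₂ = m₄/m₂² = 14855.84623 / 4070.57956 ≈ 3.650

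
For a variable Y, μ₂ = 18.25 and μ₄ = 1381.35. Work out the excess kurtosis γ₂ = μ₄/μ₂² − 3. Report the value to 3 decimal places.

μ₂² = 18.25² = 333.06250
μ₄/μ₂² = 1381.35 / 333.06250 = 4.14742
γ₂ = 4.14742 − 3 ≈ 1.147

1.147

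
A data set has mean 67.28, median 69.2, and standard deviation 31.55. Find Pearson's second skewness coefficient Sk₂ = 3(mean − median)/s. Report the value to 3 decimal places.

-0.183

Sk₂ = 3(67.28 − 69.2) / 31.55 = 3 × -1.9200 / 31.55
    = -5.7600 / 31.55 ≈ -0.183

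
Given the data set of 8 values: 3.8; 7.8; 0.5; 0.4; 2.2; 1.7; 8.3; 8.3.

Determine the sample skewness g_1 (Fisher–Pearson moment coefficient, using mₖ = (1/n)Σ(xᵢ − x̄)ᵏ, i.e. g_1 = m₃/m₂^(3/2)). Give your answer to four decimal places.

0.2683

x̄ = (3.8 + 7.8 + 0.5 + 0.4 + 2.2 + 1.7 + 8.3 + 8.3) / 8 = 4.1250
deviations (xᵢ − x̄): -0.3250, 3.6750, -3.6250, -3.7250, -1.9250, -2.4250, 4.1750, 4.1750
Σ(xᵢ − x̄)² = 85.0750 ⇒ m₂ = 85.0750/8 = 10.63438
Σ(xᵢ − x̄)³ = 74.4293 ⇒ m₃ = 74.4293/8 = 9.30366
m₂^(3/2) = 10.63438^(1.5) = 34.67911
g_1 = m₃ / m₂^(3/2) = 9.30366 / 34.67911 ≈ 0.2683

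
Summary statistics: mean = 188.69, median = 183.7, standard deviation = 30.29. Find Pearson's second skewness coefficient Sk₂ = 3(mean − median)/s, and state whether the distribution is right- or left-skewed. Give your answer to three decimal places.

0.494, right-skewed

Sk₂ = 3(188.69 − 183.7) / 30.29 = 3 × 4.9900 / 30.29
    = 14.9700 / 30.29 ≈ 0.494
Sk₂ > 0 ⇒ mean > median ⇒ right-skewed (positive skew).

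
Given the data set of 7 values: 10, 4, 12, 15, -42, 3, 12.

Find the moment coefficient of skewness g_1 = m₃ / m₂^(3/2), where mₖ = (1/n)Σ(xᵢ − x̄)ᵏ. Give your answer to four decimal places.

x̄ = (10 + 4 + 12 + 15 - 42 + 3 + 12) / 7 = 2.0000
deviations (xᵢ − x̄): 8.0000, 2.0000, 10.0000, 13.0000, -44.0000, 1.0000, 10.0000
Σ(xᵢ − x̄)² = 2374.0000 ⇒ m₂ = 2374.0000/7 = 339.14286
Σ(xᵢ − x̄)³ = -80466.0000 ⇒ m₃ = -80466.0000/7 = -11495.14286
m₂^(3/2) = 339.14286^(1.5) = 6245.59778
g_1 = m₃ / m₂^(3/2) = -11495.14286 / 6245.59778 ≈ -1.8405

-1.8405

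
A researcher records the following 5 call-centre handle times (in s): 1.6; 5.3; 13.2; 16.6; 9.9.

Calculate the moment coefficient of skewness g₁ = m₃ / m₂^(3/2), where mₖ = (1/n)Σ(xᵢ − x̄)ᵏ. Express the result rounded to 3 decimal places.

-0.104

x̄ = (1.6 + 5.3 + 13.2 + 16.6 + 9.9) / 5 = 9.3200
deviations (xᵢ − x̄): -7.7200, -4.0200, 3.8800, 7.2800, 0.5800
Σ(xᵢ − x̄)² = 144.1480 ⇒ m₂ = 144.1480/5 = 28.82960
Σ(xᵢ − x̄)³ = -80.6299 ⇒ m₃ = -80.6299/5 = -16.12598
m₂^(3/2) = 28.82960^(1.5) = 154.79536
g₁ = m₃ / m₂^(3/2) = -16.12598 / 154.79536 ≈ -0.104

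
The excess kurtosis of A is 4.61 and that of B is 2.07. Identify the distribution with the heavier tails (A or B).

A

Higher excess kurtosis ⇒ heavier tails relative to the normal distribution.
4.61 vs 2.07: the larger is 4.61, so A has heavier tails.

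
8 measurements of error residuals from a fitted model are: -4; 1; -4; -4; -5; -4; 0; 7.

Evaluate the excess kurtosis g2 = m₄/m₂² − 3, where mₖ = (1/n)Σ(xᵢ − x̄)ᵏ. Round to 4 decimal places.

0.3656

x̄ = -1.6250
Σ(xᵢ − x̄)² = 117.8750 ⇒ m₂ = 14.73438
Σ(xᵢ − x̄)⁴ = 5845.4316 ⇒ m₄ = 730.67896
m₂² = 217.10181
g2 = m₄/m₂² − 3 = 3.36561 − 3 ≈ 0.3656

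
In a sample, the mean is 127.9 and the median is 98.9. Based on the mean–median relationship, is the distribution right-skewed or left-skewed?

mean − median = 127.9 − 98.9 = 29.0
mean > median ⇒ the longer tail is on the right ⇒ right-skewed (positively skewed).

right-skewed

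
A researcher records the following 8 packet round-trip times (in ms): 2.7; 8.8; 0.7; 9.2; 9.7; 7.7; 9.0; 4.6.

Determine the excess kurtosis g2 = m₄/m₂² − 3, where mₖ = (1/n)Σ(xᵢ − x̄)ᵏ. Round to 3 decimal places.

x̄ = 6.5500
Σ(xᵢ − x̄)² = 82.1800 ⇒ m₂ = 10.27250
Σ(xᵢ − x̄)⁴ = 1616.5244 ⇒ m₄ = 202.06556
m₂² = 105.52426
g2 = m₄/m₂² − 3 = 1.91487 − 3 ≈ -1.085

-1.085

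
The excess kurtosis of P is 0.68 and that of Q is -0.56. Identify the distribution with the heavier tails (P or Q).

Higher excess kurtosis ⇒ heavier tails relative to the normal distribution.
0.68 vs -0.56: the larger is 0.68, so P has heavier tails. (P is leptokurtic — heavier-than-normal tails; the other is platykurtic.)

P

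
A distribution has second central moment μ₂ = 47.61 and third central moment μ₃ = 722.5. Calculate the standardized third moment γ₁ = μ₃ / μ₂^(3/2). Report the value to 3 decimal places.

σ = √μ₂ = √47.61 = 6.90000
σ³ = μ₂^(3/2) = 328.50900
γ₁ = μ₃/σ³ = 722.5 / 328.50900 ≈ 2.199

2.199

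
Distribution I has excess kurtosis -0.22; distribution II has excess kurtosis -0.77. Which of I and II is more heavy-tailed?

I

Higher excess kurtosis ⇒ heavier tails relative to the normal distribution.
-0.22 vs -0.77: the larger is -0.22, so I has heavier tails.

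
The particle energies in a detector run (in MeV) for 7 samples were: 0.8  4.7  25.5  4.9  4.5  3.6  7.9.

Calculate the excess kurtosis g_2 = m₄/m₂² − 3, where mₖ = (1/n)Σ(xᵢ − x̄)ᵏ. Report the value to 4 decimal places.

1.5997

x̄ = 7.4143
Σ(xᵢ − x̄)² = 407.8086 ⇒ m₂ = 58.25837
Σ(xᵢ − x̄)⁴ = 109281.9215 ⇒ m₄ = 15611.70307
m₂² = 3394.03737
g_2 = m₄/m₂² − 3 = 4.59974 − 3 ≈ 1.5997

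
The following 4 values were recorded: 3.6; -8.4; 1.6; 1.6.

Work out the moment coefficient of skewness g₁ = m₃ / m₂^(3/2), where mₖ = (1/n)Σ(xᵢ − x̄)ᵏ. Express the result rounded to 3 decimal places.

x̄ = (3.6 - 8.4 + 1.6 + 1.6) / 4 = -0.4000
deviations (xᵢ − x̄): 4.0000, -8.0000, 2.0000, 2.0000
Σ(xᵢ − x̄)² = 88.0000 ⇒ m₂ = 88.0000/4 = 22.00000
Σ(xᵢ − x̄)³ = -432.0000 ⇒ m₃ = -432.0000/4 = -108.00000
m₂^(3/2) = 22.00000^(1.5) = 103.18915
g₁ = m₃ / m₂^(3/2) = -108.00000 / 103.18915 ≈ -1.047

-1.047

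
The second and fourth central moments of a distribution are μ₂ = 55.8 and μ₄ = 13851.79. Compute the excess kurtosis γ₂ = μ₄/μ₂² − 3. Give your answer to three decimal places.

1.449

μ₂² = 55.8² = 3113.64000
μ₄/μ₂² = 13851.79 / 3113.64000 = 4.44874
γ₂ = 4.44874 − 3 ≈ 1.449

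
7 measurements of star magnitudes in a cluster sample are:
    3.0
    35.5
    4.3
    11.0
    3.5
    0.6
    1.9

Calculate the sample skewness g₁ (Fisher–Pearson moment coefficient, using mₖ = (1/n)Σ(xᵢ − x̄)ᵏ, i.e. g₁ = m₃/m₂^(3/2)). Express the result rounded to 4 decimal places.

x̄ = (3.0 + 35.5 + 4.3 + 11.0 + 3.5 + 0.6 + 1.9) / 7 = 8.5429
deviations (xᵢ − x̄): -5.5429, 26.9571, -4.2429, 2.4571, -5.0429, -7.9429, -6.6429
Σ(xᵢ − x̄)² = 914.0971 ⇒ m₂ = 914.0971/7 = 130.58531
Σ(xᵢ − x̄)³ = 18435.0997 ⇒ m₃ = 18435.0997/7 = 2633.58567
m₂^(3/2) = 130.58531^(1.5) = 1492.24959
g₁ = m₃ / m₂^(3/2) = 2633.58567 / 1492.24959 ≈ 1.7648

1.7648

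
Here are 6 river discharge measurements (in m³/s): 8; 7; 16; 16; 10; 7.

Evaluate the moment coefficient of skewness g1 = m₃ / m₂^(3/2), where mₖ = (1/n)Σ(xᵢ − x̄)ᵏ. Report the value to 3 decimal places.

0.521

x̄ = (8 + 7 + 16 + 16 + 10 + 7) / 6 = 10.6667
deviations (xᵢ − x̄): -2.6667, -3.6667, 5.3333, 5.3333, -0.6667, -3.6667
Σ(xᵢ − x̄)² = 91.3333 ⇒ m₂ = 91.3333/6 = 15.22222
Σ(xᵢ − x̄)³ = 185.5556 ⇒ m₃ = 185.5556/6 = 30.92593
m₂^(3/2) = 15.22222^(1.5) = 59.39051
g1 = m₃ / m₂^(3/2) = 30.92593 / 59.39051 ≈ 0.521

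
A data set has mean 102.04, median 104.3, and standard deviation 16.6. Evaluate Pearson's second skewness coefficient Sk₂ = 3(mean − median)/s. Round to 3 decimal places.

-0.408

Sk₂ = 3(102.04 − 104.3) / 16.6 = 3 × -2.2600 / 16.6
    = -6.7800 / 16.6 ≈ -0.408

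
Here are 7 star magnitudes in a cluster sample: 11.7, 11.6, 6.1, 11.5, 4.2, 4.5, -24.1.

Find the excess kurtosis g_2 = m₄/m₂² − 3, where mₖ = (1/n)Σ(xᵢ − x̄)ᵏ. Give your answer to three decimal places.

1.528

x̄ = 3.6429
Σ(xᵢ − x̄)² = 966.7171 ⇒ m₂ = 138.10245
Σ(xᵢ − x̄)⁴ = 604457.4204 ⇒ m₄ = 86351.06006
m₂² = 19072.28641
g_2 = m₄/m₂² − 3 = 4.52757 − 3 ≈ 1.528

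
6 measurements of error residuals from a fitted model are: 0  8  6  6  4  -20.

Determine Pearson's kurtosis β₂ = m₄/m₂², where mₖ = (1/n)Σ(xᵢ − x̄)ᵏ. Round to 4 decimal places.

x̄ = 0.6667
Σ(xᵢ − x̄)² = 549.3333 ⇒ m₂ = 91.55556
Σ(xᵢ − x̄)⁴ = 187057.7778 ⇒ m₄ = 31176.29630
m₂² = 8382.41975
β₂ = m₄/m₂² = 31176.29630 / 8382.41975 ≈ 3.7192

3.7192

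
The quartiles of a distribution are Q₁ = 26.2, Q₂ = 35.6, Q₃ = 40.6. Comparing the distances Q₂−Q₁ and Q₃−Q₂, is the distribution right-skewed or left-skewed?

left-skewed

Q₂ − Q₁ = 9.4;  Q₃ − Q₂ = 5.0
Q₂ − Q₁ > Q₃ − Q₂ ⇒ the lower half is more spread out ⇒ left-skewed.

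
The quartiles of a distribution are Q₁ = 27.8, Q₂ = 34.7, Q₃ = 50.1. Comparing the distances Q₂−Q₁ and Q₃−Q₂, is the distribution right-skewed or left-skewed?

Q₂ − Q₁ = 6.9;  Q₃ − Q₂ = 15.4
Q₃ − Q₂ > Q₂ − Q₁ ⇒ the upper half is more spread out ⇒ right-skewed.

right-skewed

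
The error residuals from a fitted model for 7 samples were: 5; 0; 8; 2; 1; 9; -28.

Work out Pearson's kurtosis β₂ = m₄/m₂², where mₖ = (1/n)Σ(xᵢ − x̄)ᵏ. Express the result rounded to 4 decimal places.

x̄ = -0.4286
Σ(xᵢ − x̄)² = 957.7143 ⇒ m₂ = 136.81633
Σ(xᵢ − x̄)⁴ = 591736.2915 ⇒ m₄ = 84533.75594
m₂² = 18718.70721
β₂ = m₄/m₂² = 84533.75594 / 18718.70721 ≈ 4.5160

4.5160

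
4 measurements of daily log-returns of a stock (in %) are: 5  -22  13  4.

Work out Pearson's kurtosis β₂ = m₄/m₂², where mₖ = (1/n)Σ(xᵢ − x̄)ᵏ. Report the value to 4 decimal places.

x̄ = 0.0000
Σ(xᵢ − x̄)² = 694.0000 ⇒ m₂ = 173.50000
Σ(xᵢ − x̄)⁴ = 263698.0000 ⇒ m₄ = 65924.50000
m₂² = 30102.25000
β₂ = m₄/m₂² = 65924.50000 / 30102.25000 ≈ 2.1900

2.1900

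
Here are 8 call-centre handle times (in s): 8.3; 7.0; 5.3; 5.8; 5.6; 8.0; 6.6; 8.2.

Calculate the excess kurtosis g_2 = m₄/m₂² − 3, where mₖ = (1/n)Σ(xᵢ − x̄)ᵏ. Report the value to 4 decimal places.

-1.6003

x̄ = 6.8500
Σ(xᵢ − x̄)² = 10.4000 ⇒ m₂ = 1.30000
Σ(xᵢ − x̄)⁴ = 18.9244 ⇒ m₄ = 2.36554
m₂² = 1.69000
g_2 = m₄/m₂² − 3 = 1.39973 − 3 ≈ -1.6003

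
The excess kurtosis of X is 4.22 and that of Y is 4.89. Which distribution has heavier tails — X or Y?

Higher excess kurtosis ⇒ heavier tails relative to the normal distribution.
4.22 vs 4.89: the larger is 4.89, so Y has heavier tails.

Y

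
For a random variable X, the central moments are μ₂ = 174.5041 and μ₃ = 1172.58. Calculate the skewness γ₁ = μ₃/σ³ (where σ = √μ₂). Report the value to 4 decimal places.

σ = √μ₂ = √174.5041 = 13.21000
σ³ = μ₂^(3/2) = 2305.19916
γ₁ = μ₃/σ³ = 1172.58 / 2305.19916 ≈ 0.5087

0.5087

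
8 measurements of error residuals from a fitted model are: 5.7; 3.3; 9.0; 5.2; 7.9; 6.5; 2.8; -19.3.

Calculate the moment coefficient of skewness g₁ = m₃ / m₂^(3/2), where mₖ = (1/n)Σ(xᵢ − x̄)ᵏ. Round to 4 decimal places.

x̄ = (5.7 + 3.3 + 9.0 + 5.2 + 7.9 + 6.5 + 2.8 - 19.3) / 8 = 2.6375
deviations (xᵢ − x̄): 3.0625, 0.6625, 6.3625, 2.5625, 5.2625, 3.8625, 0.1625, -21.9375
Σ(xᵢ − x̄)² = 580.7588 ⇒ m₂ = 580.7588/8 = 72.59484
Σ(xᵢ − x̄)³ = -10050.7368 ⇒ m₃ = -10050.7368/8 = -1256.34210
m₂^(3/2) = 72.59484^(1.5) = 618.52700
g₁ = m₃ / m₂^(3/2) = -1256.34210 / 618.52700 ≈ -2.0312

-2.0312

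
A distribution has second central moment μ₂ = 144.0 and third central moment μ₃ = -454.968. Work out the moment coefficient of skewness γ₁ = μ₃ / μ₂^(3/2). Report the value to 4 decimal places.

-0.2633

σ = √μ₂ = √144.0 = 12.00000
σ³ = μ₂^(3/2) = 1728.00000
γ₁ = μ₃/σ³ = -454.968 / 1728.00000 ≈ -0.2633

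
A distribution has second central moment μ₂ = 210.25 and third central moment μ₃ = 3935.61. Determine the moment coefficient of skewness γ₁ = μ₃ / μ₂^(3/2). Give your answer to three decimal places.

1.291

σ = √μ₂ = √210.25 = 14.50000
σ³ = μ₂^(3/2) = 3048.62500
γ₁ = μ₃/σ³ = 3935.61 / 3048.62500 ≈ 1.291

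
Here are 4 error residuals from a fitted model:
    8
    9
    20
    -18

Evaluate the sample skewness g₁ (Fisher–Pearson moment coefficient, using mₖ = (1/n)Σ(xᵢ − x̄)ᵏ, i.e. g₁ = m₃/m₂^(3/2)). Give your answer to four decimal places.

-0.7470

x̄ = (8 + 9 + 20 - 18) / 4 = 4.7500
deviations (xᵢ − x̄): 3.2500, 4.2500, 15.2500, -22.7500
Σ(xᵢ − x̄)² = 778.7500 ⇒ m₂ = 778.7500/4 = 194.68750
Σ(xᵢ − x̄)³ = -8116.8750 ⇒ m₃ = -8116.8750/4 = -2029.21875
m₂^(3/2) = 194.68750^(1.5) = 2716.48369
g₁ = m₃ / m₂^(3/2) = -2029.21875 / 2716.48369 ≈ -0.7470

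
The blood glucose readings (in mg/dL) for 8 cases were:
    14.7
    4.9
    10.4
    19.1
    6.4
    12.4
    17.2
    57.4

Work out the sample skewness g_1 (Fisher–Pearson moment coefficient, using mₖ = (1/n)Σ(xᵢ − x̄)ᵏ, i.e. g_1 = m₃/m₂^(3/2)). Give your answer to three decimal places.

1.884

x̄ = (14.7 + 4.9 + 10.4 + 19.1 + 6.4 + 12.4 + 17.2 + 57.4) / 8 = 17.8125
deviations (xᵢ − x̄): -3.1125, -12.9125, -7.4125, 1.2875, -11.4125, -5.4125, -0.6125, 39.5875
Σ(xᵢ − x̄)² = 1960.1088 ⇒ m₂ = 1960.1088/8 = 245.01359
Σ(xᵢ − x̄)³ = 57806.9009 ⇒ m₃ = 57806.9009/8 = 7225.86261
m₂^(3/2) = 245.01359^(1.5) = 3835.17575
g_1 = m₃ / m₂^(3/2) = 7225.86261 / 3835.17575 ≈ 1.884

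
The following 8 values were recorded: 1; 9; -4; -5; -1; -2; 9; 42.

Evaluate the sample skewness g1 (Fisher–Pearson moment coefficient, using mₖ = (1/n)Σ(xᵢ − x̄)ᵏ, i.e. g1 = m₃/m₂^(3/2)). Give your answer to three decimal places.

x̄ = (1 + 9 - 4 - 5 - 1 - 2 + 9 + 42) / 8 = 6.1250
deviations (xᵢ − x̄): -5.1250, 2.8750, -10.1250, -11.1250, -7.1250, -8.1250, 2.8750, 35.8750
Σ(xᵢ − x̄)² = 1672.8750 ⇒ m₂ = 1672.8750/8 = 209.10938
Σ(xᵢ − x̄)³ = 42771.6563 ⇒ m₃ = 42771.6563/8 = 5346.45703
m₂^(3/2) = 209.10938^(1.5) = 3023.85008
g1 = m₃ / m₂^(3/2) = 5346.45703 / 3023.85008 ≈ 1.768

1.768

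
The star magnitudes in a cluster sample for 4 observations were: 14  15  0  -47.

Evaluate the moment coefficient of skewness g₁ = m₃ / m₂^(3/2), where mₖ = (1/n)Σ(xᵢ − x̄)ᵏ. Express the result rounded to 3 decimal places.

-0.978

x̄ = (14 + 15 + 0 - 47) / 4 = -4.5000
deviations (xᵢ − x̄): 18.5000, 19.5000, 4.5000, -42.5000
Σ(xᵢ − x̄)² = 2549.0000 ⇒ m₂ = 2549.0000/4 = 637.25000
Σ(xᵢ − x̄)³ = -62928.0000 ⇒ m₃ = -62928.0000/4 = -15732.00000
m₂^(3/2) = 637.25000^(1.5) = 16086.61864
g₁ = m₃ / m₂^(3/2) = -15732.00000 / 16086.61864 ≈ -0.978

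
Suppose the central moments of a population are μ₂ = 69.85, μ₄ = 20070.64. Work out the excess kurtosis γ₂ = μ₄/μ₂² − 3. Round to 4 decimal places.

μ₂² = 69.85² = 4879.02250
μ₄/μ₂² = 20070.64 / 4879.02250 = 4.11366
γ₂ = 4.11366 − 3 ≈ 1.1137

1.1137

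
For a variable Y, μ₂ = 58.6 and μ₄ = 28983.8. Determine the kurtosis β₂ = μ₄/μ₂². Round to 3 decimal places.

8.440

μ₂² = 58.6² = 3433.96000
μ₄/μ₂² = 28983.8 / 3433.96000 = 8.44034
β₂ ≈ 8.440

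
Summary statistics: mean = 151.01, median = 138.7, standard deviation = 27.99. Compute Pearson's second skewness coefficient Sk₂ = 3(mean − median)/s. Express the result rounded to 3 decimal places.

1.319

Sk₂ = 3(151.01 − 138.7) / 27.99 = 3 × 12.3100 / 27.99
    = 36.9300 / 27.99 ≈ 1.319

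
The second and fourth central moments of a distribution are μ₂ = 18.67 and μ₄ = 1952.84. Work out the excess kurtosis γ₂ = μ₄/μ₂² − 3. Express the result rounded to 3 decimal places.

2.602

μ₂² = 18.67² = 348.56890
μ₄/μ₂² = 1952.84 / 348.56890 = 5.60245
γ₂ = 5.60245 − 3 ≈ 2.602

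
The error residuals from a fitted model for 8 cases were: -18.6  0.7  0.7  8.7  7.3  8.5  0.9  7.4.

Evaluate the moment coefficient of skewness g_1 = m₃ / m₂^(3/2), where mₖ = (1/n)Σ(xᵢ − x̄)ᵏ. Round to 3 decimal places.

x̄ = (-18.6 + 0.7 + 0.7 + 8.7 + 7.3 + 8.5 + 0.9 + 7.4) / 8 = 1.9500
deviations (xᵢ − x̄): -20.5500, -1.2500, -1.2500, 6.7500, 5.3500, 6.5500, -1.0500, 5.4500
Σ(xᵢ − x̄)² = 573.3200 ⇒ m₂ = 573.3200/8 = 71.66500
Σ(xᵢ − x̄)³ = -7779.8130 ⇒ m₃ = -7779.8130/8 = -972.47663
m₂^(3/2) = 71.66500^(1.5) = 606.68137
g_1 = m₃ / m₂^(3/2) = -972.47663 / 606.68137 ≈ -1.603

-1.603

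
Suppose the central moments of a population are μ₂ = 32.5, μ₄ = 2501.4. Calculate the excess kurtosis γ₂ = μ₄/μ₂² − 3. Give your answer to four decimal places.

-0.6318

μ₂² = 32.5² = 1056.25000
μ₄/μ₂² = 2501.4 / 1056.25000 = 2.36819
γ₂ = 2.36819 − 3 ≈ -0.6318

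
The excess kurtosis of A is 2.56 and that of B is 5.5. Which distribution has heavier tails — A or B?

B

Higher excess kurtosis ⇒ heavier tails relative to the normal distribution.
2.56 vs 5.5: the larger is 5.5, so B has heavier tails.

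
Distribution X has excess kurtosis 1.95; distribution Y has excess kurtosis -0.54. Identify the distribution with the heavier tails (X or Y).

Higher excess kurtosis ⇒ heavier tails relative to the normal distribution.
1.95 vs -0.54: the larger is 1.95, so X has heavier tails. (X is leptokurtic — heavier-than-normal tails; the other is platykurtic.)

X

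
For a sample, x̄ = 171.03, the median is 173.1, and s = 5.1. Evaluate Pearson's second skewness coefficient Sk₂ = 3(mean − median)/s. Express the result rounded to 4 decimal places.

Sk₂ = 3(171.03 − 173.1) / 5.1 = 3 × -2.0700 / 5.1
    = -6.2100 / 5.1 ≈ -1.2176

-1.2176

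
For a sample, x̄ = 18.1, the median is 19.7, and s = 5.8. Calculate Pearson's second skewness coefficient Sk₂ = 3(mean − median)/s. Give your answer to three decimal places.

-0.828

Sk₂ = 3(18.1 − 19.7) / 5.8 = 3 × -1.6000 / 5.8
    = -4.8000 / 5.8 ≈ -0.828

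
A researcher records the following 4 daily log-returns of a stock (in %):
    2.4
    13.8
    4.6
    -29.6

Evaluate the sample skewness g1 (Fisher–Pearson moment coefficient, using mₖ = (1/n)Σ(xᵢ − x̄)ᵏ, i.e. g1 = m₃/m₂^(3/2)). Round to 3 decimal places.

-0.913

x̄ = (2.4 + 13.8 + 4.6 - 29.6) / 4 = -2.2000
deviations (xᵢ − x̄): 4.6000, 16.0000, 6.8000, -27.4000
Σ(xᵢ − x̄)² = 1074.1600 ⇒ m₂ = 1074.1600/4 = 268.54000
Σ(xᵢ − x̄)³ = -16063.0560 ⇒ m₃ = -16063.0560/4 = -4015.76400
m₂^(3/2) = 268.54000^(1.5) = 4400.61603
g1 = m₃ / m₂^(3/2) = -4015.76400 / 4400.61603 ≈ -0.913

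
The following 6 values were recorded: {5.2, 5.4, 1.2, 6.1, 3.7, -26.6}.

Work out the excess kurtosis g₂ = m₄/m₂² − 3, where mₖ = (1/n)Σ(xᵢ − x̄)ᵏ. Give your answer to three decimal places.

x̄ = -0.8333
Σ(xᵢ − x̄)² = 811.9333 ⇒ m₂ = 135.32222
Σ(xᵢ − x̄)⁴ = 446376.2240 ⇒ m₄ = 74396.03734
m₂² = 18312.10383
g₂ = m₄/m₂² − 3 = 4.06267 − 3 ≈ 1.063

1.063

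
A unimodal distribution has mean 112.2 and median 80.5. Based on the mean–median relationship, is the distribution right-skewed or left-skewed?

mean − median = 112.2 − 80.5 = 31.7
mean > median ⇒ the longer tail is on the right ⇒ right-skewed (positively skewed).

right-skewed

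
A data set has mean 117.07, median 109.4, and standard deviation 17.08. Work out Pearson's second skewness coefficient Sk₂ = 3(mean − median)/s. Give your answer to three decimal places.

1.347

Sk₂ = 3(117.07 − 109.4) / 17.08 = 3 × 7.6700 / 17.08
    = 23.0100 / 17.08 ≈ 1.347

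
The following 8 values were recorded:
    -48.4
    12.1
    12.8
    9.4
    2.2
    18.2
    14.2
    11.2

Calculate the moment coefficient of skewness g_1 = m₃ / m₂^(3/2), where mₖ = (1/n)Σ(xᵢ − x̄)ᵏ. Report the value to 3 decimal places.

-2.077

x̄ = (-48.4 + 12.1 + 12.8 + 9.4 + 2.2 + 18.2 + 14.2 + 11.2) / 8 = 3.9625
deviations (xᵢ − x̄): -52.3625, 8.1375, 8.8375, 5.4375, -1.7625, 14.2375, 10.2375, 7.2375
Σ(xᵢ − x̄)² = 3278.7188 ⇒ m₂ = 3278.7188/8 = 409.83984
Σ(xᵢ − x̄)³ = -137846.6787 ⇒ m₃ = -137846.6787/8 = -17230.83484
m₂^(3/2) = 409.83984^(1.5) = 8297.00336
g_1 = m₃ / m₂^(3/2) = -17230.83484 / 8297.00336 ≈ -2.077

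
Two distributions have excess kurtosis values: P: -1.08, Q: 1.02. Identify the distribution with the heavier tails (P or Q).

Q

Higher excess kurtosis ⇒ heavier tails relative to the normal distribution.
-1.08 vs 1.02: the larger is 1.02, so Q has heavier tails. (Q is leptokurtic — heavier-than-normal tails; the other is platykurtic.)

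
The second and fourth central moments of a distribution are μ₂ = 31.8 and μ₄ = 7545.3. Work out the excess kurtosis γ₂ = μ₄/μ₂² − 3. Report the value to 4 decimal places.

4.4614

μ₂² = 31.8² = 1011.24000
μ₄/μ₂² = 7545.3 / 1011.24000 = 7.46143
γ₂ = 7.46143 − 3 ≈ 4.4614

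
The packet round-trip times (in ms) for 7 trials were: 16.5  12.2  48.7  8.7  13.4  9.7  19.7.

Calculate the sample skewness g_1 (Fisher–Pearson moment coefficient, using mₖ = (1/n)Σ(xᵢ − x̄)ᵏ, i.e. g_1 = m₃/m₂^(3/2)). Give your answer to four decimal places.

1.7373

x̄ = (16.5 + 12.2 + 48.7 + 8.7 + 13.4 + 9.7 + 19.7) / 7 = 18.4143
deviations (xᵢ − x̄): -1.9143, -6.2143, 30.2857, -9.7143, -5.0143, -8.7143, 1.2857
Σ(xᵢ − x̄)² = 1156.6086 ⇒ m₂ = 1156.6086/7 = 165.22980
Σ(xᵢ − x̄)³ = 25829.3920 ⇒ m₃ = 25829.3920/7 = 3689.91315
m₂^(3/2) = 165.22980^(1.5) = 2123.89259
g_1 = m₃ / m₂^(3/2) = 3689.91315 / 2123.89259 ≈ 1.7373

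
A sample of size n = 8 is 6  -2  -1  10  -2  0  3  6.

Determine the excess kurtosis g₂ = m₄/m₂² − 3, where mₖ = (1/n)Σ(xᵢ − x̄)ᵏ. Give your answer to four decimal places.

-1.1741

x̄ = 2.5000
Σ(xᵢ − x̄)² = 140.0000 ⇒ m₂ = 17.50000
Σ(xᵢ − x̄)⁴ = 4473.5000 ⇒ m₄ = 559.18750
m₂² = 306.25000
g₂ = m₄/m₂² − 3 = 1.82592 − 3 ≈ -1.1741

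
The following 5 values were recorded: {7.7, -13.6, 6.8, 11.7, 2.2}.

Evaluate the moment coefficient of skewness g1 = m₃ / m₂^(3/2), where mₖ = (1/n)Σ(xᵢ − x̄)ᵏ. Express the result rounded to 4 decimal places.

x̄ = (7.7 - 13.6 + 6.8 + 11.7 + 2.2) / 5 = 2.9600
deviations (xᵢ − x̄): 4.7400, -16.5600, 3.8400, 8.7400, -0.7600
Σ(xᵢ − x̄)² = 388.4120 ⇒ m₂ = 388.4120/5 = 77.68240
Σ(xᵢ − x̄)³ = -3711.0002 ⇒ m₃ = -3711.0002/5 = -742.20005
m₂^(3/2) = 77.68240^(1.5) = 684.67418
g1 = m₃ / m₂^(3/2) = -742.20005 / 684.67418 ≈ -1.0840

-1.0840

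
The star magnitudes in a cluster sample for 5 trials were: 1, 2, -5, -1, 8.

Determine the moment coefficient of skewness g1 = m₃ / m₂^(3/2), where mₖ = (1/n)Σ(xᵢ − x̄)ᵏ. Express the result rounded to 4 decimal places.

0.3143

x̄ = (1 + 2 - 5 - 1 + 8) / 5 = 1.0000
deviations (xᵢ − x̄): 0.0000, 1.0000, -6.0000, -2.0000, 7.0000
Σ(xᵢ − x̄)² = 90.0000 ⇒ m₂ = 90.0000/5 = 18.00000
Σ(xᵢ − x̄)³ = 120.0000 ⇒ m₃ = 120.0000/5 = 24.00000
m₂^(3/2) = 18.00000^(1.5) = 76.36753
g1 = m₃ / m₂^(3/2) = 24.00000 / 76.36753 ≈ 0.3143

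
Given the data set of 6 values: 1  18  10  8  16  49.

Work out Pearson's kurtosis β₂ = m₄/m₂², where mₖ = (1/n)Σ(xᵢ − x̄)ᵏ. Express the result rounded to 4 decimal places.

3.3798

x̄ = 17.0000
Σ(xᵢ − x̄)² = 1412.0000 ⇒ m₂ = 235.33333
Σ(xᵢ − x̄)⁴ = 1123076.0000 ⇒ m₄ = 187179.33333
m₂² = 55381.77778
β₂ = m₄/m₂² = 187179.33333 / 55381.77778 ≈ 3.3798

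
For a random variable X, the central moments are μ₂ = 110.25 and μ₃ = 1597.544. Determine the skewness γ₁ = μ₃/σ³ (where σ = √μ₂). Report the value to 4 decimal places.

σ = √μ₂ = √110.25 = 10.50000
σ³ = μ₂^(3/2) = 1157.62500
γ₁ = μ₃/σ³ = 1597.544 / 1157.62500 ≈ 1.3800

1.3800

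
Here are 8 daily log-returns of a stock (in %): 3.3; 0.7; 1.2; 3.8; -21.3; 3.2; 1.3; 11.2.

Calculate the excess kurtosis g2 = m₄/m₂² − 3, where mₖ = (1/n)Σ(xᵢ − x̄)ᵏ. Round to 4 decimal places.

x̄ = 0.4250
Σ(xᵢ − x̄)² = 616.8750 ⇒ m₂ = 77.10938
Σ(xᵢ − x̄)⁴ = 236498.6649 ⇒ m₄ = 29562.33311
m₂² = 5945.85571
g2 = m₄/m₂² − 3 = 4.97192 − 3 ≈ 1.9719

1.9719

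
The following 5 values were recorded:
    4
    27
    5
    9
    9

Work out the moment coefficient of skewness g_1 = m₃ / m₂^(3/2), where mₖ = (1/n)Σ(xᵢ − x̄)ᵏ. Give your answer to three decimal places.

x̄ = (4 + 27 + 5 + 9 + 9) / 5 = 10.8000
deviations (xᵢ − x̄): -6.8000, 16.2000, -5.8000, -1.8000, -1.8000
Σ(xᵢ − x̄)² = 348.8000 ⇒ m₂ = 348.8000/5 = 69.76000
Σ(xᵢ − x̄)³ = 3730.3200 ⇒ m₃ = 3730.3200/5 = 746.06400
m₂^(3/2) = 69.76000^(1.5) = 582.65263
g_1 = m₃ / m₂^(3/2) = 746.06400 / 582.65263 ≈ 1.280

1.280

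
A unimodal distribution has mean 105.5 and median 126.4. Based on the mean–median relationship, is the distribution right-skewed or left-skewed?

left-skewed

mean − median = 105.5 − 126.4 = -20.9
mean < median ⇒ the longer tail is on the left ⇒ left-skewed (negatively skewed).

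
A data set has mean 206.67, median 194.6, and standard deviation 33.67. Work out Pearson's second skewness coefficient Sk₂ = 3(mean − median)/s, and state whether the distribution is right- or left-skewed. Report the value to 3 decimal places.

Sk₂ = 3(206.67 − 194.6) / 33.67 = 3 × 12.0700 / 33.67
    = 36.2100 / 33.67 ≈ 1.075
Sk₂ > 0 ⇒ mean > median ⇒ right-skewed (positive skew).

1.075, right-skewed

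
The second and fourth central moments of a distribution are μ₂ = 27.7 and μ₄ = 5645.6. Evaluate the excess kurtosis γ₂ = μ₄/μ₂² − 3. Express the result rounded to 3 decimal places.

μ₂² = 27.7² = 767.29000
μ₄/μ₂² = 5645.6 / 767.29000 = 7.35784
γ₂ = 7.35784 − 3 ≈ 4.358

4.358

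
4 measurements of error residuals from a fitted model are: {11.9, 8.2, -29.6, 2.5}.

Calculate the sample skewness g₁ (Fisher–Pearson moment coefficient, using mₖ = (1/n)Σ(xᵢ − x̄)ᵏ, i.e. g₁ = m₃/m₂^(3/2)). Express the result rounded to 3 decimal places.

-1.015

x̄ = (11.9 + 8.2 - 29.6 + 2.5) / 4 = -1.7500
deviations (xᵢ − x̄): 13.6500, 9.9500, -27.8500, 4.2500
Σ(xᵢ − x̄)² = 1079.0100 ⇒ m₂ = 1079.0100/4 = 269.75250
Σ(xᵢ − x̄)³ = -17995.9440 ⇒ m₃ = -17995.9440/4 = -4498.98600
m₂^(3/2) = 269.75250^(1.5) = 4430.45385
g₁ = m₃ / m₂^(3/2) = -4498.98600 / 4430.45385 ≈ -1.015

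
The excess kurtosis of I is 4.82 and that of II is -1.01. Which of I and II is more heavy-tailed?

I

Higher excess kurtosis ⇒ heavier tails relative to the normal distribution.
4.82 vs -1.01: the larger is 4.82, so I has heavier tails. (I is leptokurtic — heavier-than-normal tails; the other is platykurtic.)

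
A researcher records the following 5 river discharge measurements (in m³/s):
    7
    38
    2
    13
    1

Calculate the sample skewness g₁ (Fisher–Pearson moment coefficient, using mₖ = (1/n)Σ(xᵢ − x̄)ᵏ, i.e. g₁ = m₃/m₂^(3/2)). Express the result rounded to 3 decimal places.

1.162

x̄ = (7 + 38 + 2 + 13 + 1) / 5 = 12.2000
deviations (xᵢ − x̄): -5.2000, 25.8000, -10.2000, 0.8000, -11.2000
Σ(xᵢ − x̄)² = 922.8000 ⇒ m₂ = 922.8000/5 = 184.56000
Σ(xᵢ − x̄)³ = 14567.2800 ⇒ m₃ = 14567.2800/5 = 2913.45600
m₂^(3/2) = 184.56000^(1.5) = 2507.30041
g₁ = m₃ / m₂^(3/2) = 2913.45600 / 2507.30041 ≈ 1.162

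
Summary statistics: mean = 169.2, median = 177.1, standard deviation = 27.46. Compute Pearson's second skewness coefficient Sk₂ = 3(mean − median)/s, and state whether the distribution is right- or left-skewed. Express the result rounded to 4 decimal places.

-0.8631, left-skewed

Sk₂ = 3(169.2 − 177.1) / 27.46 = 3 × -7.9000 / 27.46
    = -23.7000 / 27.46 ≈ -0.8631
Sk₂ < 0 ⇒ mean < median ⇒ left-skewed (negative skew).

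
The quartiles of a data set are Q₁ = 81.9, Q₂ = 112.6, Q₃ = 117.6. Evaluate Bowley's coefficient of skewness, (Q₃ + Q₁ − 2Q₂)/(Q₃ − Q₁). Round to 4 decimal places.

numerator: Q₃ + Q₁ − 2Q₂ = 117.6 + 81.9 − 2×112.6 = -25.7000
denominator: Q₃ − Q₁ = 117.6 − 81.9 = 35.7000
Bowley skewness = -25.7000 / 35.7000 ≈ -0.7199

-0.7199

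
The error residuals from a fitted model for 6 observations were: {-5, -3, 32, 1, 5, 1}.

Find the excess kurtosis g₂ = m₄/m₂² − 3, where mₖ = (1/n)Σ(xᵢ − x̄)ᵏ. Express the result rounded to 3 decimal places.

x̄ = 5.1667
Σ(xᵢ − x̄)² = 924.8333 ⇒ m₂ = 154.13889
Σ(xᵢ − x̄)⁴ = 534174.4861 ⇒ m₄ = 89029.08102
m₂² = 23758.79707
g₂ = m₄/m₂² − 3 = 3.74720 − 3 ≈ 0.747

0.747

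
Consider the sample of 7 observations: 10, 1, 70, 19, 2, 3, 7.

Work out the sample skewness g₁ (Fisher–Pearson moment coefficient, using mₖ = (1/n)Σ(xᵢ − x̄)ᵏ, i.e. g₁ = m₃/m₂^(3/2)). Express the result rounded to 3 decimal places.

1.792

x̄ = (10 + 1 + 70 + 19 + 2 + 3 + 7) / 7 = 16.0000
deviations (xᵢ − x̄): -6.0000, -15.0000, 54.0000, 3.0000, -14.0000, -13.0000, -9.0000
Σ(xᵢ − x̄)² = 3632.0000 ⇒ m₂ = 3632.0000/7 = 518.85714
Σ(xᵢ − x̄)³ = 148230.0000 ⇒ m₃ = 148230.0000/7 = 21175.71429
m₂^(3/2) = 518.85714^(1.5) = 11818.75418
g₁ = m₃ / m₂^(3/2) = 21175.71429 / 11818.75418 ≈ 1.792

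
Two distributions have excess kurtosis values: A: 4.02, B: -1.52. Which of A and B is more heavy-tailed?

Higher excess kurtosis ⇒ heavier tails relative to the normal distribution.
4.02 vs -1.52: the larger is 4.02, so A has heavier tails. (A is leptokurtic — heavier-than-normal tails; the other is platykurtic.)

A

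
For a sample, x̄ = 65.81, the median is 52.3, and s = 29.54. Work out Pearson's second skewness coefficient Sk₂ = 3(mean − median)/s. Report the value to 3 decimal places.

Sk₂ = 3(65.81 − 52.3) / 29.54 = 3 × 13.5100 / 29.54
    = 40.5300 / 29.54 ≈ 1.372

1.372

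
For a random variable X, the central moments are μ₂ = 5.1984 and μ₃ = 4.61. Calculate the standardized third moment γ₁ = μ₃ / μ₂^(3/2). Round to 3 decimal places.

σ = √μ₂ = √5.1984 = 2.28000
σ³ = μ₂^(3/2) = 11.85235
γ₁ = μ₃/σ³ = 4.61 / 11.85235 ≈ 0.389

0.389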